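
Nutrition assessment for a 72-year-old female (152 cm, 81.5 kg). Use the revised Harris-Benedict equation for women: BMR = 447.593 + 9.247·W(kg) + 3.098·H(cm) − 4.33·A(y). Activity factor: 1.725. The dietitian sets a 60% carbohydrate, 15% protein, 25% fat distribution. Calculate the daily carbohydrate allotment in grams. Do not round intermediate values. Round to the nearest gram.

Harris-Benedict: BMR = 447.593 + 9.247(81.5) + 3.098(152) − 4.33(72) = 1360.3595 kcal/day.
TEE = 1360.3595 × 1.725 = 2346.6201 kcal/day.
Carbohydrate energy = 60% × 2346.6201 = 1407.9721 kcal.
Carbohydrate = 1407.9721 ÷ 4 kcal/g = 351.993 g.

352 g/day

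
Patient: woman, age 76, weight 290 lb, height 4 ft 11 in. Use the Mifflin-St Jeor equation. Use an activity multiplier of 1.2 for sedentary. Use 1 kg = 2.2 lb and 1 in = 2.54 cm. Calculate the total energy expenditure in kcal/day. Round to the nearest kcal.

Convert to metric: weight = 290 ÷ 2.2 = 131.8182 kg; height = (4×12 + 11) × 2.54 = 59 × 2.54 = 149.86 cm.
Mifflin-St Jeor (female): BMR = 10(131.8182) + 6.25(149.86) − 5(76) − 161 = 1318.1818 + 936.625 − 380 − 161 = 1713.8068 kcal/day.
TEE = BMR × activity factor = 1713.8068 × 1.2 = 2056.5682 kcal/day.

2057 kcal/day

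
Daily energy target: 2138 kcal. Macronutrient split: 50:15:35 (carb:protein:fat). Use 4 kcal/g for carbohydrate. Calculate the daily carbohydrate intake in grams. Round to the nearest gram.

Carbohydrate energy = 50% × 2138 = 1069 kcal.
At 4 kcal/g: 1069 ÷ 4 = 267.25 g.

267 g/day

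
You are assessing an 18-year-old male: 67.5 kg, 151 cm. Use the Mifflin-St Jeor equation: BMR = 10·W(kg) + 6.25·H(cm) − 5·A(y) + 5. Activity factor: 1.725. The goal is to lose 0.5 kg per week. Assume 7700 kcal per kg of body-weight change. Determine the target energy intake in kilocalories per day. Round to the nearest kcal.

Mifflin-St Jeor (male): BMR = 10(67.5) + 6.25(151) − 5(18) + 5 = 675 + 943.75 − 90 + 5 = 1533.75 kcal/day.
TEE = 1533.75 × 1.725 = 2645.7188 kcal/day.
Required daily deficit = 0.5 × 7700 ÷ 7 = 550 kcal/day.
Target intake = 2645.7188 − 550 = 2095.7188 kcal/day.

2096 kilocalories per day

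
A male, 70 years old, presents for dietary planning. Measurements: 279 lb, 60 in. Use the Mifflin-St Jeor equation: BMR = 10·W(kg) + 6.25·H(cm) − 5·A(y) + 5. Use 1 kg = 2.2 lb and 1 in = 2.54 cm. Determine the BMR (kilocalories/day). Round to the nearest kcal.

1876 kilocalories/day

Convert to metric: weight = 279 ÷ 2.2 = 126.8182 kg; height = 60 × 2.54 = 152.4 cm.
Mifflin-St Jeor (male): BMR = 10(126.8182) + 6.25(152.4) − 5(70) + 5 = 1268.1818 + 952.5 − 350 + 5 = 1875.6818 kcal/day.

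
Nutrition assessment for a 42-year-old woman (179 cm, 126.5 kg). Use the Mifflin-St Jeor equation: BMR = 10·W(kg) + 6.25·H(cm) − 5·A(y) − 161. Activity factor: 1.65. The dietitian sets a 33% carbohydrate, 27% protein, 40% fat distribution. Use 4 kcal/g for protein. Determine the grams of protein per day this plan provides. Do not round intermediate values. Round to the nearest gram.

Mifflin-St Jeor (female): BMR = 10(126.5) + 6.25(179) − 5(42) − 161 = 1265 + 1118.75 − 210 − 161 = 2012.75 kcal/day.
TEE = 2012.75 × 1.65 = 3321.0375 kcal/day.
Protein energy = 27% × 3321.0375 = 896.6801 kcal.
Protein = 896.6801 ÷ 4 kcal/g = 224.17 g.

224 g/day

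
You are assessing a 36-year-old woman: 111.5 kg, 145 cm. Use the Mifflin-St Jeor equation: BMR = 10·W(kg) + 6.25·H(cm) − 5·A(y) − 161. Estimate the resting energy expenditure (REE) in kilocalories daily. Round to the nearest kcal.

Mifflin-St Jeor (female): BMR = 10(111.5) + 6.25(145) − 5(36) − 161 = 1115 + 906.25 − 180 − 161 = 1680.25 kcal/day.

1680 kilocalories daily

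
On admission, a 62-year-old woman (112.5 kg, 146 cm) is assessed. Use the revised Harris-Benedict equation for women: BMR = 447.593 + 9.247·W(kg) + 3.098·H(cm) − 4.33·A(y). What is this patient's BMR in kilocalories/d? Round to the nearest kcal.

Harris-Benedict: BMR = 447.593 + 9.247(112.5) + 3.098(146) − 4.33(62) = 1671.7285 kcal/day.

1672 kilocalories/d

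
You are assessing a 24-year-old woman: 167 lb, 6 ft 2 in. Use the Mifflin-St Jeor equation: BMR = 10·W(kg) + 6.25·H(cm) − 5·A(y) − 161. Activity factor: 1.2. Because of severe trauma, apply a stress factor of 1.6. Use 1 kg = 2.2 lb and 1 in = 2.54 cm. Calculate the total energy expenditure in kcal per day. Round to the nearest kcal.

3173 kcal per day

Convert to metric: weight = 167 ÷ 2.2 = 75.9091 kg; height = (6×12 + 2) × 2.54 = 74 × 2.54 = 187.96 cm.
Mifflin-St Jeor (female): BMR = 10(75.9091) + 6.25(187.96) − 5(24) − 161 = 759.0909 + 1174.75 − 120 − 161 = 1652.8409 kcal/day.
TEE = BMR × activity factor = 1652.8409 × 1.2 = 1983.4091 kcal/day.
Apply stress factor: 1983.4091 × 1.6 = 3173.4545 kcal/day.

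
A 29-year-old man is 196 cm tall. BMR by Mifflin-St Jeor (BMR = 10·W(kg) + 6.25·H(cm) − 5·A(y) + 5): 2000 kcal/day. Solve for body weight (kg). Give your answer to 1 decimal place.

2000 = 10·W + 6.25(196) − 5(29) + 5
10·W = 2000 − 1085 = 915, so W = 91.5 kg.

91.5 kg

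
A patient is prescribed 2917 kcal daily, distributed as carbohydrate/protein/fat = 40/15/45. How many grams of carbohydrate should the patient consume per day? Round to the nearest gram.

292 g/day

Carbohydrate energy = 40% × 2917 = 1166.8 kcal.
At 4 kcal/g: 1166.8 ÷ 4 = 291.7 g.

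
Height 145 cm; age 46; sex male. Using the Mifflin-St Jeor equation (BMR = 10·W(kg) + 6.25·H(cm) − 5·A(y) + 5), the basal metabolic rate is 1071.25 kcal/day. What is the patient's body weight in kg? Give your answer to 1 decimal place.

1071.25 = 10·W + 6.25(145) − 5(46) + 5
10·W = 1071.25 − 681.25 = 390, so W = 39 kg.

39.0 kg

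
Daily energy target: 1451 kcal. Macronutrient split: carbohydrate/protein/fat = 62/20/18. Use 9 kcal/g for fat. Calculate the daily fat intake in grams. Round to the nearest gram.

29 g/day

Fat energy = 18% × 1451 = 261.18 kcal.
At 9 kcal/g: 261.18 ÷ 9 = 29.02 g.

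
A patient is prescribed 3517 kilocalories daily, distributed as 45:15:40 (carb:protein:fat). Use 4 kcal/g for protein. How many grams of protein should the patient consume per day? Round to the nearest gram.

132 g/day

Protein energy = 15% × 3517 = 527.55 kcal.
At 4 kcal/g: 527.55 ÷ 4 = 131.8875 g.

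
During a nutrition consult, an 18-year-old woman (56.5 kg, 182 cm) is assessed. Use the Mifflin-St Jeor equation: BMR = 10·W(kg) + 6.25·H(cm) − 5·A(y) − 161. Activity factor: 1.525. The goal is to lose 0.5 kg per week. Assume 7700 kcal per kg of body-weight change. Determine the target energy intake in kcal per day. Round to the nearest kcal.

1664 kcal per day

Mifflin-St Jeor (female): BMR = 10(56.5) + 6.25(182) − 5(18) − 161 = 565 + 1137.5 − 90 − 161 = 1451.5 kcal/day.
TEE = 1451.5 × 1.525 = 2213.5375 kcal/day.
Required daily deficit = 0.5 × 7700 ÷ 7 = 550 kcal/day.
Target intake = 2213.5375 − 550 = 1663.5375 kcal/day.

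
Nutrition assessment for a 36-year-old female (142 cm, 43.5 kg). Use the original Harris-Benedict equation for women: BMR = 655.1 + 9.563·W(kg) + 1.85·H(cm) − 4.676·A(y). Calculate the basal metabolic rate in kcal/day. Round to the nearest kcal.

1165 kcal/day

Harris-Benedict: BMR = 655.1 + 9.563(43.5) + 1.85(142) − 4.676(36) = 1165.4545 kcal/day.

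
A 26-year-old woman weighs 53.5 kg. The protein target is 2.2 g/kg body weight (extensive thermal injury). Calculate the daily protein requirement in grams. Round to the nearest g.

Protein = 2.2 g/kg × 53.5 kg = 117.7 g/day.

118 g/day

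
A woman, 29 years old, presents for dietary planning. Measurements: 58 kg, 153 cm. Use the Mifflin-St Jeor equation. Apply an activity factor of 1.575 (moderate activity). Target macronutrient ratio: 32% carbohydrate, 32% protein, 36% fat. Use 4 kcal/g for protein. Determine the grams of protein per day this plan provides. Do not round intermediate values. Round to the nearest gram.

155 g/day

Mifflin-St Jeor (female): BMR = 10(58) + 6.25(153) − 5(29) − 161 = 580 + 956.25 − 145 − 161 = 1230.25 kcal/day.
TEE = 1230.25 × 1.575 = 1937.6438 kcal/day.
Protein energy = 32% × 1937.6438 = 620.046 kcal.
Protein = 620.046 ÷ 4 kcal/g = 155.0115 g.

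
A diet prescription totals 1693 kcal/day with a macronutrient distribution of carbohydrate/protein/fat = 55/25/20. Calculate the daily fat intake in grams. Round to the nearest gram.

Fat energy = 20% × 1693 = 338.6 kcal.
At 9 kcal/g: 338.6 ÷ 9 = 37.6222 g.

38 g/day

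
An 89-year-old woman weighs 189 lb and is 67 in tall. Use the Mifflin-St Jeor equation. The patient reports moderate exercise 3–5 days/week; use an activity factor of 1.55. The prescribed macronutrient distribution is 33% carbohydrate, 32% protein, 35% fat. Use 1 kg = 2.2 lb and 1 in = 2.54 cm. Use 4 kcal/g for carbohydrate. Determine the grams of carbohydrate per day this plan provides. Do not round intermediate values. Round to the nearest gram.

Convert to metric: weight = 189 ÷ 2.2 = 85.9091 kg; height = 67 × 2.54 = 170.18 cm.
Mifflin-St Jeor (female): BMR = 10(85.9091) + 6.25(170.18) − 5(89) − 161 = 859.0909 + 1063.625 − 445 − 161 = 1316.7159 kcal/day.
TEE = 1316.7159 × 1.55 = 2040.9097 kcal/day.
Carbohydrate energy = 33% × 2040.9097 = 673.5002 kcal.
Carbohydrate = 673.5002 ÷ 4 kcal/g = 168.375 g.

168 g/day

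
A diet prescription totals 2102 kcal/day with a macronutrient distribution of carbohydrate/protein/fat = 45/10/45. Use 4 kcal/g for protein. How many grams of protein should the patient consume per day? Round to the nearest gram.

53 g/day

Protein energy = 10% × 2102 = 210.2 kcal.
At 4 kcal/g: 210.2 ÷ 4 = 52.55 g.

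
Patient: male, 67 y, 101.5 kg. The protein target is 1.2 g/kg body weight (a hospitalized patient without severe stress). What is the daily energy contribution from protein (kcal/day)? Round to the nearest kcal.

487 kcal/day

Protein = 1.2 g/kg × 101.5 kg = 121.8 g/day.
Protein energy = 121.8 g × 4 kcal/g = 487.2 kcal/day.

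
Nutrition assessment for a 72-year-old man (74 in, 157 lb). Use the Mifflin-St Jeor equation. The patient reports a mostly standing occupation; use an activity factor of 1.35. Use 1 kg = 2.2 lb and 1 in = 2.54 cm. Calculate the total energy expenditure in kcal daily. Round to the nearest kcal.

Convert to metric: weight = 157 ÷ 2.2 = 71.3636 kg; height = 74 × 2.54 = 187.96 cm.
Mifflin-St Jeor (male): BMR = 10(71.3636) + 6.25(187.96) − 5(72) + 5 = 713.6364 + 1174.75 − 360 + 5 = 1533.3864 kcal/day.
TEE = BMR × activity factor = 1533.3864 × 1.35 = 2070.0716 kcal/day.

2070 kcal daily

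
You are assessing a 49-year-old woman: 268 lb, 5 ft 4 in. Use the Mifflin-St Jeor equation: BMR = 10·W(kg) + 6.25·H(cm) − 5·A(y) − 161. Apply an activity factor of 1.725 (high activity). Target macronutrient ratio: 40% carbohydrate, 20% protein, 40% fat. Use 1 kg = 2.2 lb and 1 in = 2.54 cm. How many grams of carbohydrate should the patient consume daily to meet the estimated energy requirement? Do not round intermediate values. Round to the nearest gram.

315 g/day

Convert to metric: weight = 268 ÷ 2.2 = 121.8182 kg; height = (5×12 + 4) × 2.54 = 64 × 2.54 = 162.56 cm.
Mifflin-St Jeor (female): BMR = 10(121.8182) + 6.25(162.56) − 5(49) − 161 = 1218.1818 + 1016 − 245 − 161 = 1828.1818 kcal/day.
TEE = 1828.1818 × 1.725 = 3153.6136 kcal/day.
Carbohydrate energy = 40% × 3153.6136 = 1261.4455 kcal.
Carbohydrate = 1261.4455 ÷ 4 kcal/g = 315.3614 g.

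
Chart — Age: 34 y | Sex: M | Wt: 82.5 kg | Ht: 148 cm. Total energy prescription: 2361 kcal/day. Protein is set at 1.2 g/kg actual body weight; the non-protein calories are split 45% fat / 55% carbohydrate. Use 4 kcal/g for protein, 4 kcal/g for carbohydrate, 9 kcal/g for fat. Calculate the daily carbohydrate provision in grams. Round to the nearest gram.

Protein = 1.2 × 82.5 = 99 g → 99 × 4 = 396 kcal.
Non-protein calories = 2361 − 396 = 1965 kcal.
Fat: 45% × 1965 = 884.25 kcal; carbohydrate: 1080.75 kcal.
Carbohydrate: 1080.75 kcal ÷ 4 kcal/g = 270.1875 g.

270 g/day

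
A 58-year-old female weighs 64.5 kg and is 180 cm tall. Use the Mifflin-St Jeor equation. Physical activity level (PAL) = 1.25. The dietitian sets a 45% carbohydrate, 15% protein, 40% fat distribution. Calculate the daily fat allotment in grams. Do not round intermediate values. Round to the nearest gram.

Mifflin-St Jeor (female): BMR = 10(64.5) + 6.25(180) − 5(58) − 161 = 645 + 1125 − 290 − 161 = 1319 kcal/day.
TEE = 1319 × 1.25 = 1648.75 kcal/day.
Fat energy = 40% × 1648.75 = 659.5 kcal.
Fat = 659.5 ÷ 9 kcal/g = 73.2778 g.

73 g/day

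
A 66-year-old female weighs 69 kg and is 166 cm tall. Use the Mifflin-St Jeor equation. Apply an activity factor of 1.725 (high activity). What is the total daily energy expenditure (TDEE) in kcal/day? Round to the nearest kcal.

Mifflin-St Jeor (female): BMR = 10(69) + 6.25(166) − 5(66) − 161 = 690 + 1037.5 − 330 − 161 = 1236.5 kcal/day.
TEE = BMR × activity factor = 1236.5 × 1.725 = 2132.9625 kcal/day.

2133 kcal/day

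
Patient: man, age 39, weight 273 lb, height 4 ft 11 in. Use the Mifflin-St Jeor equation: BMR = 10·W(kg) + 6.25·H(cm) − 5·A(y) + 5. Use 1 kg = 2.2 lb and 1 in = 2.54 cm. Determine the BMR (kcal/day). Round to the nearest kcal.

Convert to metric: weight = 273 ÷ 2.2 = 124.0909 kg; height = (4×12 + 11) × 2.54 = 59 × 2.54 = 149.86 cm.
Mifflin-St Jeor (male): BMR = 10(124.0909) + 6.25(149.86) − 5(39) + 5 = 1240.9091 + 936.625 − 195 + 5 = 1987.5341 kcal/day.

1988 kcal/day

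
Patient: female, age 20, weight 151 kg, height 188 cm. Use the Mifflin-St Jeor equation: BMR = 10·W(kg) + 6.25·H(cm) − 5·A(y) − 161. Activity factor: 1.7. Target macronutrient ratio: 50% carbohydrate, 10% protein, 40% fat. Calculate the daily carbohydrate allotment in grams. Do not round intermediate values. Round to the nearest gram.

Mifflin-St Jeor (female): BMR = 10(151) + 6.25(188) − 5(20) − 161 = 1510 + 1175 − 100 − 161 = 2424 kcal/day.
TEE = 2424 × 1.7 = 4120.8 kcal/day.
Carbohydrate energy = 50% × 4120.8 = 2060.4 kcal.
Carbohydrate = 2060.4 ÷ 4 kcal/g = 515.1 g.

515 g/day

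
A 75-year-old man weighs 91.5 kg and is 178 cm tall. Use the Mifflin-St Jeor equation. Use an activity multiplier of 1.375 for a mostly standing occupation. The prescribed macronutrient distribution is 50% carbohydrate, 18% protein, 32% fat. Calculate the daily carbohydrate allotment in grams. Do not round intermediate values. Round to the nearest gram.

Mifflin-St Jeor (male): BMR = 10(91.5) + 6.25(178) − 5(75) + 5 = 915 + 1112.5 − 375 + 5 = 1657.5 kcal/day.
TEE = 1657.5 × 1.375 = 2279.0625 kcal/day.
Carbohydrate energy = 50% × 2279.0625 = 1139.5313 kcal.
Carbohydrate = 1139.5313 ÷ 4 kcal/g = 284.8828 g.

285 g/day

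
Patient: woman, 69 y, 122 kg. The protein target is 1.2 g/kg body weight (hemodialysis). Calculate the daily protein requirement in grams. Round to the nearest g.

146 g/day

Protein = 1.2 g/kg × 122 kg = 146.4 g/day.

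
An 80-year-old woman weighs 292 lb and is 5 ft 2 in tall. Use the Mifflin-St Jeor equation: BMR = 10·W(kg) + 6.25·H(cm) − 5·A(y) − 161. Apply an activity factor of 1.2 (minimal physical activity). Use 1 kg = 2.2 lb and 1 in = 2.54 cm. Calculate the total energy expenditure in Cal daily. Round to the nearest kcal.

2101 Cal daily

Convert to metric: weight = 292 ÷ 2.2 = 132.7273 kg; height = (5×12 + 2) × 2.54 = 62 × 2.54 = 157.48 cm.
Mifflin-St Jeor (female): BMR = 10(132.7273) + 6.25(157.48) − 5(80) − 161 = 1327.2727 + 984.25 − 400 − 161 = 1750.5227 kcal/day.
TEE = BMR × activity factor = 1750.5227 × 1.2 = 2100.6273 kcal/day.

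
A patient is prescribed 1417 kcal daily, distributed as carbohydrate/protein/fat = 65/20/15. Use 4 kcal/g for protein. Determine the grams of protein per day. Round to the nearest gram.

71 g/day

Protein energy = 20% × 1417 = 283.4 kcal.
At 4 kcal/g: 283.4 ÷ 4 = 70.85 g.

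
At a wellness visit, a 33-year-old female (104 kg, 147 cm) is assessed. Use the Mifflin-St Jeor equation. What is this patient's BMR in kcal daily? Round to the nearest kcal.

Mifflin-St Jeor (female): BMR = 10(104) + 6.25(147) − 5(33) − 161 = 1040 + 918.75 − 165 − 161 = 1632.75 kcal/day.

1633 kcal daily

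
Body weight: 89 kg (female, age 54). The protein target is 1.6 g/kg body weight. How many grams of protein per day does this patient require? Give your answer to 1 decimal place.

142.4 g/day

Protein = 1.6 g/kg × 89 kg = 142.4 g/day.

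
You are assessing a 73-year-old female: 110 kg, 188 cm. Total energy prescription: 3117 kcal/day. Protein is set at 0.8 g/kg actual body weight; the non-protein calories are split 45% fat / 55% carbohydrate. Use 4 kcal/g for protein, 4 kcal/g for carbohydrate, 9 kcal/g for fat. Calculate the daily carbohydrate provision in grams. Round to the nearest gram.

380 g/day

Protein = 0.8 × 110 = 88 g → 88 × 4 = 352 kcal.
Non-protein calories = 3117 − 352 = 2765 kcal.
Fat: 45% × 2765 = 1244.25 kcal; carbohydrate: 1520.75 kcal.
Carbohydrate: 1520.75 kcal ÷ 4 kcal/g = 380.1875 g.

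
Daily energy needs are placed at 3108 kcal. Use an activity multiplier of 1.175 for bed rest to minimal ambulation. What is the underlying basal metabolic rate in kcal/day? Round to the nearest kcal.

2645 kcal/day

BMR = TEE ÷ activity factor = 3108 ÷ 1.175 = 2645.1064 kcal/day.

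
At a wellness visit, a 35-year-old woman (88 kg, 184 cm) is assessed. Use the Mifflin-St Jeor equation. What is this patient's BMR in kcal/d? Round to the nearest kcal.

1694 kcal/d

Mifflin-St Jeor (female): BMR = 10(88) + 6.25(184) − 5(35) − 161 = 880 + 1150 − 175 − 161 = 1694 kcal/day.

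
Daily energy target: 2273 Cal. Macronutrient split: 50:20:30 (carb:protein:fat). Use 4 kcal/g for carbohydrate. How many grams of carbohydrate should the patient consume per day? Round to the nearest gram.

Carbohydrate energy = 50% × 2273 = 1136.5 kcal.
At 4 kcal/g: 1136.5 ÷ 4 = 284.125 g.

284 g/day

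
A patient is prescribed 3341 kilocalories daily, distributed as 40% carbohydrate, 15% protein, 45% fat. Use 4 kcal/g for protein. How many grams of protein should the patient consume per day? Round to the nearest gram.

Protein energy = 15% × 3341 = 501.15 kcal.
At 4 kcal/g: 501.15 ÷ 4 = 125.2875 g.

125 g/day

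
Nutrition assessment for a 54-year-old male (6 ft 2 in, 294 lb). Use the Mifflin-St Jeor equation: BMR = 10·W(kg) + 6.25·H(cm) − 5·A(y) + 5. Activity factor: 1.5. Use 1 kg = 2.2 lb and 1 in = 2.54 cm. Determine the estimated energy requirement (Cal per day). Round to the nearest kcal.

Convert to metric: weight = 294 ÷ 2.2 = 133.6364 kg; height = (6×12 + 2) × 2.54 = 74 × 2.54 = 187.96 cm.
Mifflin-St Jeor (male): BMR = 10(133.6364) + 6.25(187.96) − 5(54) + 5 = 1336.3636 + 1174.75 − 270 + 5 = 2246.1136 kcal/day.
TEE = BMR × activity factor = 2246.1136 × 1.5 = 3369.1705 kcal/day.

3369 Cal per day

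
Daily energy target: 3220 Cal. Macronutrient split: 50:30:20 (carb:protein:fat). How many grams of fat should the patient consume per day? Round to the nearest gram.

72 g/day

Fat energy = 20% × 3220 = 644 kcal.
At 9 kcal/g: 644 ÷ 9 = 71.5556 g.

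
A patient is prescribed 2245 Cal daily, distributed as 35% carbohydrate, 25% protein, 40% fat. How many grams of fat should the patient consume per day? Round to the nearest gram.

100 g/day

Fat energy = 40% × 2245 = 898 kcal.
At 9 kcal/g: 898 ÷ 9 = 99.7778 g.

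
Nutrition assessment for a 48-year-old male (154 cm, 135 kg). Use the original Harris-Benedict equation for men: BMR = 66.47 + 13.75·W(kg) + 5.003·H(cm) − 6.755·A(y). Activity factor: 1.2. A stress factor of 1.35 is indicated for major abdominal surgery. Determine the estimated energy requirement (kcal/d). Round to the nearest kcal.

Harris-Benedict: BMR = 66.47 + 13.75(135) + 5.003(154) − 6.755(48) = 2368.942 kcal/day.
TEE = BMR × activity factor = 2368.942 × 1.2 = 2842.7304 kcal/day.
Apply stress factor: 2842.7304 × 1.35 = 3837.686 kcal/day.

3838 kcal/d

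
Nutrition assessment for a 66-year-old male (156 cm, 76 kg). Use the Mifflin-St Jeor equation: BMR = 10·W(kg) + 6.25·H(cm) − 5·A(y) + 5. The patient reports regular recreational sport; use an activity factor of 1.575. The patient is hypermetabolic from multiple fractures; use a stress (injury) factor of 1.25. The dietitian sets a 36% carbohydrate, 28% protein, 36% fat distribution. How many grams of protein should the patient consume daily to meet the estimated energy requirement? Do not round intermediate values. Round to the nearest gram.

194 g/day

Mifflin-St Jeor (male): BMR = 10(76) + 6.25(156) − 5(66) + 5 = 760 + 975 − 330 + 5 = 1410 kcal/day.
TEE = 1410 × 1.575 = 2220.75 kcal/day.
With stress factor 1.25: 2220.75 × 1.25 = 2775.9375 kcal/day.
Protein energy = 28% × 2775.9375 = 777.2625 kcal.
Protein = 777.2625 ÷ 4 kcal/g = 194.3156 g.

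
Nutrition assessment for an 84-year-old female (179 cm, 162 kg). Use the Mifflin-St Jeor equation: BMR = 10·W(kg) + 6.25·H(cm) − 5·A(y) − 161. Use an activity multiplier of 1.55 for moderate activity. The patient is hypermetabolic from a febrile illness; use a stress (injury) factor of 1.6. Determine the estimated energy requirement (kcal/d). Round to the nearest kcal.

5351 kcal/d

Mifflin-St Jeor (female): BMR = 10(162) + 6.25(179) − 5(84) − 161 = 1620 + 1118.75 − 420 − 161 = 2157.75 kcal/day.
TEE = BMR × activity factor = 2157.75 × 1.55 = 3344.5125 kcal/day.
Apply stress factor: 3344.5125 × 1.6 = 5351.22 kcal/day.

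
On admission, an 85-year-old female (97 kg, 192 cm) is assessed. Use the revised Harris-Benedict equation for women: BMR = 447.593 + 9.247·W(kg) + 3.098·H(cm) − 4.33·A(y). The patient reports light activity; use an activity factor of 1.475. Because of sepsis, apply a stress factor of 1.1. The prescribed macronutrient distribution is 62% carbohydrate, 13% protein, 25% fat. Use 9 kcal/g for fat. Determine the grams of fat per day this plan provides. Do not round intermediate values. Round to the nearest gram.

Harris-Benedict: BMR = 447.593 + 9.247(97) + 3.098(192) − 4.33(85) = 1571.318 kcal/day.
TEE = 1571.318 × 1.475 = 2317.6941 kcal/day.
With stress factor 1.1: 2317.6941 × 1.1 = 2549.4635 kcal/day.
Fat energy = 25% × 2549.4635 = 637.3659 kcal.
Fat = 637.3659 ÷ 9 kcal/g = 70.8184 g.

71 g/day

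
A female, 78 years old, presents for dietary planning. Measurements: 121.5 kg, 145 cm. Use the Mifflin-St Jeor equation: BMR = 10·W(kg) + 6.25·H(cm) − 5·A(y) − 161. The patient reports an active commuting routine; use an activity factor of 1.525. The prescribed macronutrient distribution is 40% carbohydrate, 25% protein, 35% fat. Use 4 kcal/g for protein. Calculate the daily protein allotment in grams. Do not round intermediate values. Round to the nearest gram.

Mifflin-St Jeor (female): BMR = 10(121.5) + 6.25(145) − 5(78) − 161 = 1215 + 906.25 − 390 − 161 = 1570.25 kcal/day.
TEE = 1570.25 × 1.525 = 2394.6313 kcal/day.
Protein energy = 25% × 2394.6313 = 598.6578 kcal.
Protein = 598.6578 ÷ 4 kcal/g = 149.6645 g.

150 g/day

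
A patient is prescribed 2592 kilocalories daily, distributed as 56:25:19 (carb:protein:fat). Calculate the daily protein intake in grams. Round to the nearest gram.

162 g/day

Protein energy = 25% × 2592 = 648 kcal.
At 4 kcal/g: 648 ÷ 4 = 162 g.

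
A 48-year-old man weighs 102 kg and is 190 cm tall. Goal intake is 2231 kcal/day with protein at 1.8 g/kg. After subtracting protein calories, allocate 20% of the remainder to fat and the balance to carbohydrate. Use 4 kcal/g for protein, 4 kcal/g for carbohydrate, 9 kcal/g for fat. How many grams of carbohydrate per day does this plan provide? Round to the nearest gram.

299 g/day

Protein = 1.8 × 102 = 183.6 g → 183.6 × 4 = 734.4 kcal.
Non-protein calories = 2231 − 734.4 = 1496.6 kcal.
Fat: 20% × 1496.6 = 299.32 kcal; carbohydrate: 1197.28 kcal.
Carbohydrate: 1197.28 kcal ÷ 4 kcal/g = 299.32 g.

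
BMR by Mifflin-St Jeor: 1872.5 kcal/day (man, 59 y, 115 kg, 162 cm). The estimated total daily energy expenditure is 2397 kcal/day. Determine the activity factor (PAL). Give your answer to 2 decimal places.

1.28

Activity factor = TEE ÷ BMR = 2397 ÷ 1872.5 = 1.28.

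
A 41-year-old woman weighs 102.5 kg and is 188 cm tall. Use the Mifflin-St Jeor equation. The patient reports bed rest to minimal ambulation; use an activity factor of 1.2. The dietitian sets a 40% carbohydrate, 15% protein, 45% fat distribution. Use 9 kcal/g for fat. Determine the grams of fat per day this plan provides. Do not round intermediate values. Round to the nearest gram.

Mifflin-St Jeor (female): BMR = 10(102.5) + 6.25(188) − 5(41) − 161 = 1025 + 1175 − 205 − 161 = 1834 kcal/day.
TEE = 1834 × 1.2 = 2200.8 kcal/day.
Fat energy = 45% × 2200.8 = 990.36 kcal.
Fat = 990.36 ÷ 9 kcal/g = 110.04 g.

110 g/day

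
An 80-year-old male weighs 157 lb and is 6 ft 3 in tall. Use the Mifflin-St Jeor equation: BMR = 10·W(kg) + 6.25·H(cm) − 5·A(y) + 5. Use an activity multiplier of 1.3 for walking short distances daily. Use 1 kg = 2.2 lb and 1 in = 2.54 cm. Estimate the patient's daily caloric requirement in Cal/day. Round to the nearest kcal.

1962 Cal/day

Convert to metric: weight = 157 ÷ 2.2 = 71.3636 kg; height = (6×12 + 3) × 2.54 = 75 × 2.54 = 190.5 cm.
Mifflin-St Jeor (male): BMR = 10(71.3636) + 6.25(190.5) − 5(80) + 5 = 713.6364 + 1190.625 − 400 + 5 = 1509.2614 kcal/day.
TEE = BMR × activity factor = 1509.2614 × 1.3 = 1962.0398 kcal/day.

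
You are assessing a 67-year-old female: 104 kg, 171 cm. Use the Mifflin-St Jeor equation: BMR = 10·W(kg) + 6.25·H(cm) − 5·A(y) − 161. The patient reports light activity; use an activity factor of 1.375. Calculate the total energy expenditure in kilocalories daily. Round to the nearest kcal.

Mifflin-St Jeor (female): BMR = 10(104) + 6.25(171) − 5(67) − 161 = 1040 + 1068.75 − 335 − 161 = 1612.75 kcal/day.
TEE = BMR × activity factor = 1612.75 × 1.375 = 2217.5313 kcal/day.

2218 kilocalories daily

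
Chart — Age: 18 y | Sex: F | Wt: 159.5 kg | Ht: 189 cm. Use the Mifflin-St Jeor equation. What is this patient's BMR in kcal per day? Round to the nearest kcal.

2525 kcal per day

Mifflin-St Jeor (female): BMR = 10(159.5) + 6.25(189) − 5(18) − 161 = 1595 + 1181.25 − 90 − 161 = 2525.25 kcal/day.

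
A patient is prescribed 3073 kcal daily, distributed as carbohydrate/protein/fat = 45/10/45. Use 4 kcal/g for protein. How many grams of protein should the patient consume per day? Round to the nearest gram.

Protein energy = 10% × 3073 = 307.3 kcal.
At 4 kcal/g: 307.3 ÷ 4 = 76.825 g.

77 g/day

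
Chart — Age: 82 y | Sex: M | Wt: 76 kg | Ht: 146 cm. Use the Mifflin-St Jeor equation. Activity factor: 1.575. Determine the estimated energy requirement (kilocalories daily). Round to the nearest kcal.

Mifflin-St Jeor (male): BMR = 10(76) + 6.25(146) − 5(82) + 5 = 760 + 912.5 − 410 + 5 = 1267.5 kcal/day.
TEE = BMR × activity factor = 1267.5 × 1.575 = 1996.3125 kcal/day.

1996 kilocalories daily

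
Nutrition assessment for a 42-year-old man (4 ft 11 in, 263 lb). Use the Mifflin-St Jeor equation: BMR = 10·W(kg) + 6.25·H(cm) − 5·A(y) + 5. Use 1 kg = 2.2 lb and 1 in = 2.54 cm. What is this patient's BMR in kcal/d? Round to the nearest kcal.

Convert to metric: weight = 263 ÷ 2.2 = 119.5455 kg; height = (4×12 + 11) × 2.54 = 59 × 2.54 = 149.86 cm.
Mifflin-St Jeor (male): BMR = 10(119.5455) + 6.25(149.86) − 5(42) + 5 = 1195.4545 + 936.625 − 210 + 5 = 1927.0795 kcal/day.

1927 kcal/d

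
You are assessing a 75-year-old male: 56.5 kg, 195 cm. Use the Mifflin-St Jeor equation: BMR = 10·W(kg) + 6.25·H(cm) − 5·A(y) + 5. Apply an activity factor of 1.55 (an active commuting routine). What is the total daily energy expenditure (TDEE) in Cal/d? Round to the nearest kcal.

2191 Cal/d

Mifflin-St Jeor (male): BMR = 10(56.5) + 6.25(195) − 5(75) + 5 = 565 + 1218.75 − 375 + 5 = 1413.75 kcal/day.
TEE = BMR × activity factor = 1413.75 × 1.55 = 2191.3125 kcal/day.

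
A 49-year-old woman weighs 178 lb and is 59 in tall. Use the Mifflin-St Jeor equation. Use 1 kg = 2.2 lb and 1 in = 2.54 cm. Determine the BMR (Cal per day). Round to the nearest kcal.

Convert to metric: weight = 178 ÷ 2.2 = 80.9091 kg; height = 59 × 2.54 = 149.86 cm.
Mifflin-St Jeor (female): BMR = 10(80.9091) + 6.25(149.86) − 5(49) − 161 = 809.0909 + 936.625 − 245 − 161 = 1339.7159 kcal/day.

1340 Cal per day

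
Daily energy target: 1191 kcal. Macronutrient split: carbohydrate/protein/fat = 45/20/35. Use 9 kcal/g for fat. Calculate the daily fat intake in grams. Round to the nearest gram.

46 g/day

Fat energy = 35% × 1191 = 416.85 kcal.
At 9 kcal/g: 416.85 ÷ 9 = 46.3167 g.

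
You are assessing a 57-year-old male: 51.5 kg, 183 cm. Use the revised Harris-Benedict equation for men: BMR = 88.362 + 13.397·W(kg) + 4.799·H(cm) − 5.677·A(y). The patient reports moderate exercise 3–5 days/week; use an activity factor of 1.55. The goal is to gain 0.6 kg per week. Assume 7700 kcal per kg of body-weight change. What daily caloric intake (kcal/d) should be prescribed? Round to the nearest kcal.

Harris-Benedict: BMR = 88.362 + 13.397(51.5) + 4.799(183) − 5.677(57) = 1332.9355 kcal/day.
TEE = 1332.9355 × 1.55 = 2066.05 kcal/day.
Required daily surplus = 0.6 × 7700 ÷ 7 = 660 kcal/day.
Target intake = 2066.05 + 660 = 2726.05 kcal/day.

2726 kcal/d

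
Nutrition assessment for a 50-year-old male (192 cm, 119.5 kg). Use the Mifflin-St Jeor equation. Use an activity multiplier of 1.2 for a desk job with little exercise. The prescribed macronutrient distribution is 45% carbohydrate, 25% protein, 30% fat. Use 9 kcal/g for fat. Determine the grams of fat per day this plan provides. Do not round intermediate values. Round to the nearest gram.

Mifflin-St Jeor (male): BMR = 10(119.5) + 6.25(192) − 5(50) + 5 = 1195 + 1200 − 250 + 5 = 2150 kcal/day.
TEE = 2150 × 1.2 = 2580 kcal/day.
Fat energy = 30% × 2580 = 774 kcal.
Fat = 774 ÷ 9 kcal/g = 86 g.

86 g/day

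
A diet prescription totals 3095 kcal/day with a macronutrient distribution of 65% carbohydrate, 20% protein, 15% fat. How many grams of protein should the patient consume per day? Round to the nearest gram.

155 g/day

Protein energy = 20% × 3095 = 619 kcal.
At 4 kcal/g: 619 ÷ 4 = 154.75 g.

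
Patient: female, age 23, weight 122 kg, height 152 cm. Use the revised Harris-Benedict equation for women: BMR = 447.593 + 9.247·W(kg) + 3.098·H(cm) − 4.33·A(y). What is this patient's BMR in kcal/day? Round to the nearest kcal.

Harris-Benedict: BMR = 447.593 + 9.247(122) + 3.098(152) − 4.33(23) = 1947.033 kcal/day.

1947 kcal/day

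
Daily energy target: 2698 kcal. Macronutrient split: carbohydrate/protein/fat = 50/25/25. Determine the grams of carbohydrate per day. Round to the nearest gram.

337 g/day

Carbohydrate energy = 50% × 2698 = 1349 kcal.
At 4 kcal/g: 1349 ÷ 4 = 337.25 g.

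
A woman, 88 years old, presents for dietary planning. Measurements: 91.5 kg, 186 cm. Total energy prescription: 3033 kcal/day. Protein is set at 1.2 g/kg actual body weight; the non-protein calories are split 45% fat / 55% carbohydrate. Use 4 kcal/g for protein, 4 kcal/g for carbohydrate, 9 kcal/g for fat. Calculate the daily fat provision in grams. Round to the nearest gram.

130 g/day

Protein = 1.2 × 91.5 = 109.8 g → 109.8 × 4 = 439.2 kcal.
Non-protein calories = 3033 − 439.2 = 2593.8 kcal.
Fat: 45% × 2593.8 = 1167.21 kcal; carbohydrate: 1426.59 kcal.
Fat: 1167.21 kcal ÷ 9 kcal/g = 129.69 g.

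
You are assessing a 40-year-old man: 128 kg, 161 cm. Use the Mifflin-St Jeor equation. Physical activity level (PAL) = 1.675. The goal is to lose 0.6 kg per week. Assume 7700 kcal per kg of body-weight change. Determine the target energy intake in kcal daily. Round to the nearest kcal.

Mifflin-St Jeor (male): BMR = 10(128) + 6.25(161) − 5(40) + 5 = 1280 + 1006.25 − 200 + 5 = 2091.25 kcal/day.
TEE = 2091.25 × 1.675 = 3502.8438 kcal/day.
Required daily deficit = 0.6 × 7700 ÷ 7 = 660 kcal/day.
Target intake = 3502.8438 − 660 = 2842.8438 kcal/day.

2843 kcal daily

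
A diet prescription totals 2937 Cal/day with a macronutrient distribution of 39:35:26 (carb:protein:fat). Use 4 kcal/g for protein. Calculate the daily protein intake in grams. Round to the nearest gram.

257 g/day

Protein energy = 35% × 2937 = 1027.95 kcal.
At 4 kcal/g: 1027.95 ÷ 4 = 256.9875 g.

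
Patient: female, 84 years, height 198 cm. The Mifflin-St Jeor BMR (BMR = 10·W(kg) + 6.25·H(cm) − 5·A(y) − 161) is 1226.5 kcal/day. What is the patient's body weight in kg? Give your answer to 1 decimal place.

1226.5 = 10·W + 6.25(198) − 5(84) − 161
10·W = 1226.5 − 656.5 = 570, so W = 57 kg.

57.0 kg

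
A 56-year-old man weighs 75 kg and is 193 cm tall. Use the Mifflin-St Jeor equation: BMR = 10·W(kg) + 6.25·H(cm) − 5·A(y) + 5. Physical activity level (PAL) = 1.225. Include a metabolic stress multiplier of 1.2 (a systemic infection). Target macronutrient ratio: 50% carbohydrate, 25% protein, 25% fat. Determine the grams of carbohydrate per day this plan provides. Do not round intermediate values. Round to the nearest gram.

309 g/day

Mifflin-St Jeor (male): BMR = 10(75) + 6.25(193) − 5(56) + 5 = 750 + 1206.25 − 280 + 5 = 1681.25 kcal/day.
TEE = 1681.25 × 1.225 = 2059.5313 kcal/day.
With stress factor 1.2: 2059.5313 × 1.2 = 2471.4375 kcal/day.
Carbohydrate energy = 50% × 2471.4375 = 1235.7188 kcal.
Carbohydrate = 1235.7188 ÷ 4 kcal/g = 308.9297 g.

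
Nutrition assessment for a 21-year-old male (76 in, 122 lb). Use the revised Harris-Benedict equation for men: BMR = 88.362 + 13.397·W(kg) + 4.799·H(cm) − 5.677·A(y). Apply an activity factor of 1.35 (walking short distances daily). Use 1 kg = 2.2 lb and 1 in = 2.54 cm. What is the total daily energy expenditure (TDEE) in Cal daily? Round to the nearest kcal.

2212 Cal daily

Convert to metric: weight = 122 ÷ 2.2 = 55.4545 kg; height = 76 × 2.54 = 193.04 cm.
Harris-Benedict: BMR = 88.362 + 13.397(55.4545) + 4.799(193.04) − 5.677(21) = 1638.4685 kcal/day.
TEE = BMR × activity factor = 1638.4685 × 1.35 = 2211.9325 kcal/day.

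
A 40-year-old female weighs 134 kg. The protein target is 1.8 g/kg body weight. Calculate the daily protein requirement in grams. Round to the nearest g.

Protein = 1.8 g/kg × 134 kg = 241.2 g/day.

241 g/day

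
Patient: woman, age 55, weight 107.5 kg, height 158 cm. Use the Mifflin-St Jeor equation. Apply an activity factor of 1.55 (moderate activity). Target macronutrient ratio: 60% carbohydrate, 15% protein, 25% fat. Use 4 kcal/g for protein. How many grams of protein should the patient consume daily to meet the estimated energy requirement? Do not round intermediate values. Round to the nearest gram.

Mifflin-St Jeor (female): BMR = 10(107.5) + 6.25(158) − 5(55) − 161 = 1075 + 987.5 − 275 − 161 = 1626.5 kcal/day.
TEE = 1626.5 × 1.55 = 2521.075 kcal/day.
Protein energy = 15% × 2521.075 = 378.1613 kcal.
Protein = 378.1613 ÷ 4 kcal/g = 94.5403 g.

95 g/day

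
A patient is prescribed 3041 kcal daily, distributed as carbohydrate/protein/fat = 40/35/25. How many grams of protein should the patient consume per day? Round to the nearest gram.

266 g/day

Protein energy = 35% × 3041 = 1064.35 kcal.
At 4 kcal/g: 1064.35 ÷ 4 = 266.0875 g.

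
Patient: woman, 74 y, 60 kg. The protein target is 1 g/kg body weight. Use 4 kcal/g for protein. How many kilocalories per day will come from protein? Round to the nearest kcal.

Protein = 1 g/kg × 60 kg = 60 g/day.
Protein energy = 60 g × 4 kcal/g = 240 kcal/day.

240 kcal/day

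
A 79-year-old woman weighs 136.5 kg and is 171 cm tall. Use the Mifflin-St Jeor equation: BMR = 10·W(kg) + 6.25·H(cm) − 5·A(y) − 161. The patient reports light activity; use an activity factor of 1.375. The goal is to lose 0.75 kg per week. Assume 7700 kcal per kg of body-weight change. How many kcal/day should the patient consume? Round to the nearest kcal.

1757 kcal/day

Mifflin-St Jeor (female): BMR = 10(136.5) + 6.25(171) − 5(79) − 161 = 1365 + 1068.75 − 395 − 161 = 1877.75 kcal/day.
TEE = 1877.75 × 1.375 = 2581.9063 kcal/day.
Required daily deficit = 0.75 × 7700 ÷ 7 = 825 kcal/day.
Target intake = 2581.9063 − 825 = 1756.9063 kcal/day.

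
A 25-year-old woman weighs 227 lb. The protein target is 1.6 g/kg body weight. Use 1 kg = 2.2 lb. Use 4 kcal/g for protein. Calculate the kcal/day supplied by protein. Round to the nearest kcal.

660 kcal/day

Weight in kg = 227 ÷ 2.2 = 103.1818 kg.
Protein = 1.6 g/kg × 103.1818 kg = 165.0909 g/day.
Protein energy = 165.0909 g × 4 kcal/g = 660.3636 kcal/day.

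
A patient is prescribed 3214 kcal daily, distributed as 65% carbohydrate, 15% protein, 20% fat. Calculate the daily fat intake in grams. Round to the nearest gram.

71 g/day

Fat energy = 20% × 3214 = 642.8 kcal.
At 9 kcal/g: 642.8 ÷ 9 = 71.4222 g.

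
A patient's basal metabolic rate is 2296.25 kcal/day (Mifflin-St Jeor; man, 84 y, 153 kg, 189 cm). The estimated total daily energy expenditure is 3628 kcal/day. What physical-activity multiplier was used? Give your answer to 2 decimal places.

Activity factor = TEE ÷ BMR = 3628 ÷ 2296.25 = 1.58.

1.58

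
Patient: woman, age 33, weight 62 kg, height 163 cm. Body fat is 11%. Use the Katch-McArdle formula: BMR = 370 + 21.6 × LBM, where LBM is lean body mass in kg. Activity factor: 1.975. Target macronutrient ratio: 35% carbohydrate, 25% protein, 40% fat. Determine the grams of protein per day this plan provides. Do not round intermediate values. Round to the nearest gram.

LBM = 62 × (1 − 0.11) = 55.18 kg. Katch-McArdle: BMR = 370 + 21.6 × 55.18 = 1561.888 kcal/day.
TEE = 1561.888 × 1.975 = 3084.7288 kcal/day.
Protein energy = 25% × 3084.7288 = 771.1822 kcal.
Protein = 771.1822 ÷ 4 kcal/g = 192.7956 g.

193 g/day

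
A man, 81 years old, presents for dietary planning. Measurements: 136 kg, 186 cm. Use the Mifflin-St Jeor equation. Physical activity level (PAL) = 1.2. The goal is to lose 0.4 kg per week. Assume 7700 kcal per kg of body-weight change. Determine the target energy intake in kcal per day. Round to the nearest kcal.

2107 kcal per day

Mifflin-St Jeor (male): BMR = 10(136) + 6.25(186) − 5(81) + 5 = 1360 + 1162.5 − 405 + 5 = 2122.5 kcal/day.
TEE = 2122.5 × 1.2 = 2547 kcal/day.
Required daily deficit = 0.4 × 7700 ÷ 7 = 440 kcal/day.
Target intake = 2547 − 440 = 2107 kcal/day.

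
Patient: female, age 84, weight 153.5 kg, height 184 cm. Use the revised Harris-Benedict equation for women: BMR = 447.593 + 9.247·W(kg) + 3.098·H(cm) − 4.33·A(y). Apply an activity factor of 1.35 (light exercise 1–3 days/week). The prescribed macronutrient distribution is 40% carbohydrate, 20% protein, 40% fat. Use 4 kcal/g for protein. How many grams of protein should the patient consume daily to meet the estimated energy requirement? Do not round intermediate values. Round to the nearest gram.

140 g/day

Harris-Benedict: BMR = 447.593 + 9.247(153.5) + 3.098(184) − 4.33(84) = 2073.3195 kcal/day.
TEE = 2073.3195 × 1.35 = 2798.9813 kcal/day.
Protein energy = 20% × 2798.9813 = 559.7963 kcal.
Protein = 559.7963 ÷ 4 kcal/g = 139.9491 g.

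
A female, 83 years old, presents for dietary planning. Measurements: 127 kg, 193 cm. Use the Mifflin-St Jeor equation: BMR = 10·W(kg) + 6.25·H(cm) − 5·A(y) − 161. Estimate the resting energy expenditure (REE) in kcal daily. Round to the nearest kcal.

Mifflin-St Jeor (female): BMR = 10(127) + 6.25(193) − 5(83) − 161 = 1270 + 1206.25 − 415 − 161 = 1900.25 kcal/day.

1900 kcal daily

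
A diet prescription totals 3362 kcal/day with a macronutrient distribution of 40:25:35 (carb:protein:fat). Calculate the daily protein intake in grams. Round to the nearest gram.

210 g/day

Protein energy = 25% × 3362 = 840.5 kcal.
At 4 kcal/g: 840.5 ÷ 4 = 210.125 g.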